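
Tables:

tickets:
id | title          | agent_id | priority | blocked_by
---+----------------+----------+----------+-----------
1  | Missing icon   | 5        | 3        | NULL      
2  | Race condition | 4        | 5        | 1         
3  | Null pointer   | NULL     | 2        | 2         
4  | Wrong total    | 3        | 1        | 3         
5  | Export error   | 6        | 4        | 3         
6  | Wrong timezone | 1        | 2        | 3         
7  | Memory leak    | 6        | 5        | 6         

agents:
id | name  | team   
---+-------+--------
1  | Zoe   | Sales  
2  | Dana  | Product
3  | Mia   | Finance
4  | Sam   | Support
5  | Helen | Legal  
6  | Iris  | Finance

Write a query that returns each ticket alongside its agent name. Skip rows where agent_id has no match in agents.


INNER JOIN keeps only tickets rows whose agent_id matches an id in agents. Walk through each ticket:
  - ticket 1 (Missing icon): agent_id=5 -> matches Helen
  - ticket 2 (Race condition): agent_id=4 -> matches Sam
  - ticket 3 (Null pointer): agent_id=NULL, no match -> dropped
  - ticket 4 (Wrong total): agent_id=3 -> matches Mia
  - ticket 5 (Export error): agent_id=6 -> matches Iris
  - ticket 6 (Wrong timezone): agent_id=1 -> matches Zoe
  - ticket 7 (Memory leak): agent_id=6 -> matches Iris
So 1 of 7 rows is dropped.

SQL:
SELECT a.title, b.name AS agent
FROM tickets a
INNER JOIN agents b ON a.agent_id = b.id

Result:
title          | agent
---------------+------
Missing icon   | Helen
Race condition | Sam  
Wrong total    | Mia  
Export error   | Iris 
Wrong timezone | Zoe  
Memory leak    | Iris 


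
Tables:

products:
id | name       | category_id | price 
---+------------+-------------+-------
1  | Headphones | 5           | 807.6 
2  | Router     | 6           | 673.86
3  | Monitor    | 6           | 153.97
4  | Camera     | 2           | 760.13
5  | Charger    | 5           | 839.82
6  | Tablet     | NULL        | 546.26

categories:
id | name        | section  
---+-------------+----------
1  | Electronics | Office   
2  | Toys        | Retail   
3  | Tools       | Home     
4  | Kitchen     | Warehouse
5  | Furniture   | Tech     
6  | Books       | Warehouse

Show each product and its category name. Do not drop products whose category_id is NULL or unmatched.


LEFT JOIN keeps every row from products (the left table); where category_id has no match in categories, the category columns become NULL. Walk through each product:
  - product 1 (Headphones): category_id=5 -> matches Furniture
  - product 2 (Router): category_id=6 -> matches Books
  - product 3 (Monitor): category_id=6 -> matches Books
  - product 4 (Camera): category_id=2 -> matches Toys
  - product 5 (Charger): category_id=5 -> matches Furniture
  - product 6 (Tablet): category_id=NULL, no match -> kept with NULL
All 6 rows appear; 1 has NULL category.

SQL:
SELECT a.name, b.name AS category
FROM products a
LEFT JOIN categories b ON a.category_id = b.id

Result:
name       | category 
-----------+----------
Headphones | Furniture
Router     | Books    
Monitor    | Books    
Camera     | Toys     
Charger    | Furniture
Tablet     | NULL     


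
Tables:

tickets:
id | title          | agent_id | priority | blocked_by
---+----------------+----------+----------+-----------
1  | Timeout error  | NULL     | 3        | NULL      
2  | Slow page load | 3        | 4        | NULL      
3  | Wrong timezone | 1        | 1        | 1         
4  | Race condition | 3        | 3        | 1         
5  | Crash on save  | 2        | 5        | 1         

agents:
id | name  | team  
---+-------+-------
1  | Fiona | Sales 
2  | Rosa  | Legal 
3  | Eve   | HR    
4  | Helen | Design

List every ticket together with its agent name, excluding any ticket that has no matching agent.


INNER JOIN keeps only tickets rows whose agent_id matches an id in agents. Walk through each ticket:
  - ticket 1 (Timeout error): agent_id=NULL, no match -> dropped
  - ticket 2 (Slow page load): agent_id=3 -> matches Eve
  - ticket 3 (Wrong timezone): agent_id=1 -> matches Fiona
  - ticket 4 (Race condition): agent_id=3 -> matches Eve
  - ticket 5 (Crash on save): agent_id=2 -> matches Rosa
So 1 of 5 rows is dropped.

SQL:
SELECT a.title, b.name AS agent
FROM tickets a
INNER JOIN agents b ON a.agent_id = b.id

Result:
title          | agent
---------------+------
Slow page load | Eve  
Wrong timezone | Fiona
Race condition | Eve  
Crash on save  | Rosa 


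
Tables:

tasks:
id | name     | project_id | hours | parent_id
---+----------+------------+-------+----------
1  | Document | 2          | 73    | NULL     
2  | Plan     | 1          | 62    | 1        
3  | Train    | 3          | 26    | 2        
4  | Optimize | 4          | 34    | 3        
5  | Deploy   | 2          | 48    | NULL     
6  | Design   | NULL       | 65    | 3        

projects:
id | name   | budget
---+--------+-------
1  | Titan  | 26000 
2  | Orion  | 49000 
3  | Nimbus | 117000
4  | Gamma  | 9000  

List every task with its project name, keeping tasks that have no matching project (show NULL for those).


LEFT JOIN keeps every row from tasks (the left table); where project_id has no match in projects, the project columns become NULL. Walk through each task:
  - task 1 (Document): project_id=2 -> matches Orion
  - task 2 (Plan): project_id=1 -> matches Titan
  - task 3 (Train): project_id=3 -> matches Nimbus
  - task 4 (Optimize): project_id=4 -> matches Gamma
  - task 5 (Deploy): project_id=2 -> matches Orion
  - task 6 (Design): project_id=NULL, no match -> kept with NULL
All 6 rows appear; 1 has NULL project.

SQL:
SELECT a.name, b.name AS project
FROM tasks a
LEFT JOIN projects b ON a.project_id = b.id

Result:
name     | project
---------+--------
Document | Orion  
Plan     | Titan  
Train    | Nimbus 
Optimize | Gamma  
Deploy   | Orion  
Design   | NULL   


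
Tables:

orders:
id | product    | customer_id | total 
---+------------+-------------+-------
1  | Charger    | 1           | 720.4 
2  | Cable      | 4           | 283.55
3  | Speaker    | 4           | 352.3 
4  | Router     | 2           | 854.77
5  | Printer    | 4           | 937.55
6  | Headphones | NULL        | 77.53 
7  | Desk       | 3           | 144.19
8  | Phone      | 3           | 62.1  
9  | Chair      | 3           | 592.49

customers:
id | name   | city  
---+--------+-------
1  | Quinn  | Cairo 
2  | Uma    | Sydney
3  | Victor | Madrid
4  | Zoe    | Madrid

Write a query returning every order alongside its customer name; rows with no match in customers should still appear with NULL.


LEFT JOIN keeps every row from orders (the left table); where customer_id has no match in customers, the customer columns become NULL. Walk through each order:
  - order 1 (Charger): customer_id=1 -> matches Quinn
  - order 2 (Cable): customer_id=4 -> matches Zoe
  - order 3 (Speaker): customer_id=4 -> matches Zoe
  - order 4 (Router): customer_id=2 -> matches Uma
  - order 5 (Printer): customer_id=4 -> matches Zoe
  - order 6 (Headphones): customer_id=NULL, no match -> kept with NULL
  - order 7 (Desk): customer_id=3 -> matches Victor
  - order 8 (Phone): customer_id=3 -> matches Victor
  - order 9 (Chair): customer_id=3 -> matches Victor
All 9 rows appear; 1 has NULL customer.

SQL:
SELECT a.product, b.name AS customer
FROM orders a
LEFT JOIN customers b ON a.customer_id = b.id

Result:
product    | customer
-----------+---------
Charger    | Quinn   
Cable      | Zoe     
Speaker    | Zoe     
Router     | Uma     
Printer    | Zoe     
Headphones | NULL    
Desk       | Victor  
Phone      | Victor  
Chair      | Victor  


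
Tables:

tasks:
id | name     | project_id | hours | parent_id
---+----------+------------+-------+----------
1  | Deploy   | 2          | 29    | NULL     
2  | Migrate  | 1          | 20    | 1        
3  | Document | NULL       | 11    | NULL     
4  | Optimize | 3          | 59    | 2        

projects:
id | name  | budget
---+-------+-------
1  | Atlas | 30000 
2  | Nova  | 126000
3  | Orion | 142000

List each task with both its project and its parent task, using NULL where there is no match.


Two LEFT JOINs from the same base table tasks: one to projects via project_id, one to tasks itself via parent_id. Both are LEFT so every task is preserved.
Match against projects:
  - task 1 (Deploy): project_id=2 -> matches Nova
  - task 2 (Migrate): project_id=1 -> matches Atlas
  - task 3 (Document): project_id=NULL, no match -> kept with NULL
  - task 4 (Optimize): project_id=3 -> matches Orion
Match against tasks (self):
  - task 1 (Deploy): parent_id=NULL -> NULL
  - task 2 (Migrate): parent_id=1 -> Deploy
  - task 3 (Document): parent_id=NULL -> NULL
  - task 4 (Optimize): parent_id=2 -> Migrate

SQL:
SELECT a.name, b.name AS project, c.name AS parent
FROM tasks a
LEFT JOIN projects b ON a.project_id = b.id
LEFT JOIN tasks c ON a.parent_id = c.id

Result:
name     | project | parent 
---------+---------+--------
Deploy   | Nova    | NULL   
Migrate  | Atlas   | Deploy 
Document | NULL    | NULL   
Optimize | Orion   | Migrate


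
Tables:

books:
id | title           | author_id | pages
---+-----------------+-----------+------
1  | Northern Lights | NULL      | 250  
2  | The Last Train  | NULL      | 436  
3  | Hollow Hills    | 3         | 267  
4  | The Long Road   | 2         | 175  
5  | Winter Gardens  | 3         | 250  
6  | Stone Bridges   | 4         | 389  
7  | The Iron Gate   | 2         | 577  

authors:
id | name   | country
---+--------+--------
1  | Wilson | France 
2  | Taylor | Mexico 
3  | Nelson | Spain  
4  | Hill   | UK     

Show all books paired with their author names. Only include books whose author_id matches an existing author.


INNER JOIN keeps only books rows whose author_id matches an id in authors. Walk through each book:
  - book 1 (Northern Lights): author_id=NULL, no match -> dropped
  - book 2 (The Last Train): author_id=NULL, no match -> dropped
  - book 3 (Hollow Hills): author_id=3 -> matches Nelson
  - book 4 (The Long Road): author_id=2 -> matches Taylor
  - book 5 (Winter Gardens): author_id=3 -> matches Nelson
  - book 6 (Stone Bridges): author_id=4 -> matches Hill
  - book 7 (The Iron Gate): author_id=2 -> matches Taylor
So 2 of 7 rows are dropped.

SQL:
SELECT a.title, b.name AS author
FROM books a
INNER JOIN authors b ON a.author_id = b.id

Result:
title          | author
---------------+-------
Hollow Hills   | Nelson
The Long Road  | Taylor
Winter Gardens | Nelson
Stone Bridges  | Hill  
The Iron Gate  | Taylor


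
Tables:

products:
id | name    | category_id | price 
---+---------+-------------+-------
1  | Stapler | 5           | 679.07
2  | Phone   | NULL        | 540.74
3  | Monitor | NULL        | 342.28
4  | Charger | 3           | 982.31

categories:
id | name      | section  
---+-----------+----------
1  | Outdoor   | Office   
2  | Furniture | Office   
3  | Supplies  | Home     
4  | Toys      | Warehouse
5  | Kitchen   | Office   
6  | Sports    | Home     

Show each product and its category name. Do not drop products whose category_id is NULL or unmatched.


LEFT JOIN keeps every row from products (the left table); where category_id has no match in categories, the category columns become NULL. Walk through each product:
  - product 1 (Stapler): category_id=5 -> matches Kitchen
  - product 2 (Phone): category_id=NULL, no match -> kept with NULL
  - product 3 (Monitor): category_id=NULL, no match -> kept with NULL
  - product 4 (Charger): category_id=3 -> matches Supplies
All 4 rows appear; 2 have NULL category.

SQL:
SELECT a.name, b.name AS category
FROM products a
LEFT JOIN categories b ON a.category_id = b.id

Result:
name    | category
--------+---------
Stapler | Kitchen 
Phone   | NULL    
Monitor | NULL    
Charger | Supplies


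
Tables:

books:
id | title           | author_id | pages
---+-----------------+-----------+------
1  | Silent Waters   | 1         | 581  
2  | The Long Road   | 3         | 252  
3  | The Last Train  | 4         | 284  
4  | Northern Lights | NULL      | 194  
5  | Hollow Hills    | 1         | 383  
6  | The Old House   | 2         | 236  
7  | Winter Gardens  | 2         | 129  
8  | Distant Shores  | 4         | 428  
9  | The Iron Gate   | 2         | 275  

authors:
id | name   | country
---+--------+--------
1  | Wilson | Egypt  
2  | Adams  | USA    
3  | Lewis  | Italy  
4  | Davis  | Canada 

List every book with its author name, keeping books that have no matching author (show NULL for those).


LEFT JOIN keeps every row from books (the left table); where author_id has no match in authors, the author columns become NULL. Walk through each book:
  - book 1 (Silent Waters): author_id=1 -> matches Wilson
  - book 2 (The Long Road): author_id=3 -> matches Lewis
  - book 3 (The Last Train): author_id=4 -> matches Davis
  - book 4 (Northern Lights): author_id=NULL, no match -> kept with NULL
  - book 5 (Hollow Hills): author_id=1 -> matches Wilson
  - book 6 (The Old House): author_id=2 -> matches Adams
  - book 7 (Winter Gardens): author_id=2 -> matches Adams
  - book 8 (Distant Shores): author_id=4 -> matches Davis
  - book 9 (The Iron Gate): author_id=2 -> matches Adams
All 9 rows appear; 1 has NULL author.

SQL:
SELECT a.title, b.name AS author
FROM books a
LEFT JOIN authors b ON a.author_id = b.id

Result:
title           | author
----------------+-------
Silent Waters   | Wilson
The Long Road   | Lewis 
The Last Train  | Davis 
Northern Lights | NULL  
Hollow Hills    | Wilson
The Old House   | Adams 
Winter Gardens  | Adams 
Distant Shores  | Davis 
The Iron Gate   | Adams 


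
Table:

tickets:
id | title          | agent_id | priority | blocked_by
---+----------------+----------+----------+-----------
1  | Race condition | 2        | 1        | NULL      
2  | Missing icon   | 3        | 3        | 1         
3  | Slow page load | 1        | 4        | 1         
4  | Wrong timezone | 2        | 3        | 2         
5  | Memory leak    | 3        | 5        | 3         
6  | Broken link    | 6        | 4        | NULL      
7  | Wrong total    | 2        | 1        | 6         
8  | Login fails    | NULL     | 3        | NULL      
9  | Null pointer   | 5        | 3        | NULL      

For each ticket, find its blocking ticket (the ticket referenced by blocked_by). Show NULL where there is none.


This is a self-join: tickets is joined to a second copy of itself, matching each row's blocked_by to another row's id. Use LEFT JOIN so rows with blocked_by=NULL are kept.
  - ticket 1 (Race condition): blocked_by=NULL -> NULL
  - ticket 2 (Missing icon): blocked_by=1 -> Race condition
  - ticket 3 (Slow page load): blocked_by=1 -> Race condition
  - ticket 4 (Wrong timezone): blocked_by=2 -> Missing icon
  - ticket 5 (Memory leak): blocked_by=3 -> Slow page load
  - ticket 6 (Broken link): blocked_by=NULL -> NULL
  - ticket 7 (Wrong total): blocked_by=6 -> Broken link
  - ticket 8 (Login fails): blocked_by=NULL -> NULL
  - ticket 9 (Null pointer): blocked_by=NULL -> NULL

SQL:
SELECT a.title AS item, b.title AS blocked_by
FROM tickets a
LEFT JOIN tickets b ON a.blocked_by = b.id

Result:
item           | blocked_by    
---------------+---------------
Race condition | NULL          
Missing icon   | Race condition
Slow page load | Race condition
Wrong timezone | Missing icon  
Memory leak    | Slow page load
Broken link    | NULL          
Wrong total    | Broken link   
Login fails    | NULL          
Null pointer   | NULL          


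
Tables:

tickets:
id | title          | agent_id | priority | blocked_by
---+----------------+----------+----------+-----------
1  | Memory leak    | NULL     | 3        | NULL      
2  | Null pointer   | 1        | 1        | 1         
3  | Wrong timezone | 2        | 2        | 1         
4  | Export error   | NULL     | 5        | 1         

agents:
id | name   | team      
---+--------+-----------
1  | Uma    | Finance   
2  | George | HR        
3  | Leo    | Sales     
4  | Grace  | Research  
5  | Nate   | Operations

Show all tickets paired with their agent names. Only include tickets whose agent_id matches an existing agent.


INNER JOIN keeps only tickets rows whose agent_id matches an id in agents. Walk through each ticket:
  - ticket 1 (Memory leak): agent_id=NULL, no match -> dropped
  - ticket 2 (Null pointer): agent_id=1 -> matches Uma
  - ticket 3 (Wrong timezone): agent_id=2 -> matches George
  - ticket 4 (Export error): agent_id=NULL, no match -> dropped
So 2 of 4 rows are dropped.

SQL:
SELECT a.title, b.name AS agent
FROM tickets a
INNER JOIN agents b ON a.agent_id = b.id

Result:
title          | agent 
---------------+-------
Null pointer   | Uma   
Wrong timezone | George


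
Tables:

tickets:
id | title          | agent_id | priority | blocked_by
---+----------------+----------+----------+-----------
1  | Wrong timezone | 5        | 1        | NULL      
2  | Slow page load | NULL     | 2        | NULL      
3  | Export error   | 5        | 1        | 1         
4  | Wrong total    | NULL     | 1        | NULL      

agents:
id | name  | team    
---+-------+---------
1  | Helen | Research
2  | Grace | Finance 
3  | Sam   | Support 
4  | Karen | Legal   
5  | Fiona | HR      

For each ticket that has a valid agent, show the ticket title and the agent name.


INNER JOIN keeps only tickets rows whose agent_id matches an id in agents. Walk through each ticket:
  - ticket 1 (Wrong timezone): agent_id=5 -> matches Fiona
  - ticket 2 (Slow page load): agent_id=NULL, no match -> dropped
  - ticket 3 (Export error): agent_id=5 -> matches Fiona
  - ticket 4 (Wrong total): agent_id=NULL, no match -> dropped
So 2 of 4 rows are dropped.

SQL:
SELECT a.title, b.name AS agent
FROM tickets a
INNER JOIN agents b ON a.agent_id = b.id

Result:
title          | agent
---------------+------
Wrong timezone | Fiona
Export error   | Fiona


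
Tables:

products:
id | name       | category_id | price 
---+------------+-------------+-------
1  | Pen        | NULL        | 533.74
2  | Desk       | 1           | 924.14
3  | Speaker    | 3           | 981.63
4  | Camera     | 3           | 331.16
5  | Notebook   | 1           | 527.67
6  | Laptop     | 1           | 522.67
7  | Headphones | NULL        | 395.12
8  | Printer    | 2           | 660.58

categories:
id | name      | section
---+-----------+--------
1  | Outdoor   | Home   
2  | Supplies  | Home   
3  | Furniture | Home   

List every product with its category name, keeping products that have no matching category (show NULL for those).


LEFT JOIN keeps every row from products (the left table); where category_id has no match in categories, the category columns become NULL. Walk through each product:
  - product 1 (Pen): category_id=NULL, no match -> kept with NULL
  - product 2 (Desk): category_id=1 -> matches Outdoor
  - product 3 (Speaker): category_id=3 -> matches Furniture
  - product 4 (Camera): category_id=3 -> matches Furniture
  - product 5 (Notebook): category_id=1 -> matches Outdoor
  - product 6 (Laptop): category_id=1 -> matches Outdoor
  - product 7 (Headphones): category_id=NULL, no match -> kept with NULL
  - product 8 (Printer): category_id=2 -> matches Supplies
All 8 rows appear; 2 have NULL category.

SQL:
SELECT a.name, b.name AS category
FROM products a
LEFT JOIN categories b ON a.category_id = b.id

Result:
name       | category 
-----------+----------
Pen        | NULL     
Desk       | Outdoor  
Speaker    | Furniture
Camera     | Furniture
Notebook   | Outdoor  
Laptop     | Outdoor  
Headphones | NULL     
Printer    | Supplies 


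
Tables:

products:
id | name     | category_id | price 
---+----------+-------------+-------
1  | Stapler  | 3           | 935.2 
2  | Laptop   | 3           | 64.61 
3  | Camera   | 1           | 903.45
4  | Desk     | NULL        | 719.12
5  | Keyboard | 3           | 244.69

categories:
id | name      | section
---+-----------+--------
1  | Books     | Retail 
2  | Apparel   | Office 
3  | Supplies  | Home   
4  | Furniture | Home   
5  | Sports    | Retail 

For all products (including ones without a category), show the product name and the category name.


LEFT JOIN keeps every row from products (the left table); where category_id has no match in categories, the category columns become NULL. Walk through each product:
  - product 1 (Stapler): category_id=3 -> matches Supplies
  - product 2 (Laptop): category_id=3 -> matches Supplies
  - product 3 (Camera): category_id=1 -> matches Books
  - product 4 (Desk): category_id=NULL, no match -> kept with NULL
  - product 5 (Keyboard): category_id=3 -> matches Supplies
All 5 rows appear; 1 has NULL category.

SQL:
SELECT a.name, b.name AS category
FROM products a
LEFT JOIN categories b ON a.category_id = b.id

Result:
name     | category
---------+---------
Stapler  | Supplies
Laptop   | Supplies
Camera   | Books   
Desk     | NULL    
Keyboard | Supplies


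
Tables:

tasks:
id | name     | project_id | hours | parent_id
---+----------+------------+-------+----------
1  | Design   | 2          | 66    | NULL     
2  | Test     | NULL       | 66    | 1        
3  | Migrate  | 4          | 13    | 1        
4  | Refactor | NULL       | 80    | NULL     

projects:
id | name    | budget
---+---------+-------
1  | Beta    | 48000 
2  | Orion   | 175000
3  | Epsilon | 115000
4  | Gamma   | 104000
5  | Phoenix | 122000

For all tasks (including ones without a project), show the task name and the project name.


LEFT JOIN keeps every row from tasks (the left table); where project_id has no match in projects, the project columns become NULL. Walk through each task:
  - task 1 (Design): project_id=2 -> matches Orion
  - task 2 (Test): project_id=NULL, no match -> kept with NULL
  - task 3 (Migrate): project_id=4 -> matches Gamma
  - task 4 (Refactor): project_id=NULL, no match -> kept with NULL
All 4 rows appear; 2 have NULL project.

SQL:
SELECT a.name, b.name AS project
FROM tasks a
LEFT JOIN projects b ON a.project_id = b.id

Result:
name     | project
---------+--------
Design   | Orion  
Test     | NULL   
Migrate  | Gamma  
Refactor | NULL   


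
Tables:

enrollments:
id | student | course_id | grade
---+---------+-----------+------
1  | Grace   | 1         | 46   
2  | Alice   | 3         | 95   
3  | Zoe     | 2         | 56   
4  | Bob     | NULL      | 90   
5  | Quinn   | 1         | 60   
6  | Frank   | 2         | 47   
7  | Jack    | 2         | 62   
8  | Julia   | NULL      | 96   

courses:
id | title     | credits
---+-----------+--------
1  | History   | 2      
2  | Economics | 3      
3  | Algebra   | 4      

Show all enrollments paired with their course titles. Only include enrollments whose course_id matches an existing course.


INNER JOIN keeps only enrollments rows whose course_id matches an id in courses. Walk through each enrollment:
  - enrollment 1 (Grace): course_id=1 -> matches History
  - enrollment 2 (Alice): course_id=3 -> matches Algebra
  - enrollment 3 (Zoe): course_id=2 -> matches Economics
  - enrollment 4 (Bob): course_id=NULL, no match -> dropped
  - enrollment 5 (Quinn): course_id=1 -> matches History
  - enrollment 6 (Frank): course_id=2 -> matches Economics
  - enrollment 7 (Jack): course_id=2 -> matches Economics
  - enrollment 8 (Julia): course_id=NULL, no match -> dropped
So 2 of 8 rows are dropped.

SQL:
SELECT a.student, b.title AS course
FROM enrollments a
INNER JOIN courses b ON a.course_id = b.id

Result:
student | course   
--------+----------
Grace   | History  
Alice   | Algebra  
Zoe     | Economics
Quinn   | History  
Frank   | Economics
Jack    | Economics


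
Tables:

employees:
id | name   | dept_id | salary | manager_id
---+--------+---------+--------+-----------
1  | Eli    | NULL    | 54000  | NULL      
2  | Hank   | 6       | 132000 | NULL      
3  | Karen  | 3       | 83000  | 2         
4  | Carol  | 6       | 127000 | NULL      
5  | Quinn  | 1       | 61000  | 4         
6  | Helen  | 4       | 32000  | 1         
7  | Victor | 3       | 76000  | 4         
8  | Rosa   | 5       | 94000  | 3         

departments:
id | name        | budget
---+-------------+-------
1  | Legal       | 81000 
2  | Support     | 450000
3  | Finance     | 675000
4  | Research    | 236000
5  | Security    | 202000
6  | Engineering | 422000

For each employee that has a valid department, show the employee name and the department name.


INNER JOIN keeps only employees rows whose dept_id matches an id in departments. Walk through each employee:
  - employee 1 (Eli): dept_id=NULL, no match -> dropped
  - employee 2 (Hank): dept_id=6 -> matches Engineering
  - employee 3 (Karen): dept_id=3 -> matches Finance
  - employee 4 (Carol): dept_id=6 -> matches Engineering
  - employee 5 (Quinn): dept_id=1 -> matches Legal
  - employee 6 (Helen): dept_id=4 -> matches Research
  - employee 7 (Victor): dept_id=3 -> matches Finance
  - employee 8 (Rosa): dept_id=5 -> matches Security
So 1 of 8 rows is dropped.

SQL:
SELECT a.name, b.name AS department
FROM employees a
INNER JOIN departments b ON a.dept_id = b.id

Result:
name   | department 
-------+------------
Hank   | Engineering
Karen  | Finance    
Carol  | Engineering
Quinn  | Legal      
Helen  | Research   
Victor | Finance    
Rosa   | Security   


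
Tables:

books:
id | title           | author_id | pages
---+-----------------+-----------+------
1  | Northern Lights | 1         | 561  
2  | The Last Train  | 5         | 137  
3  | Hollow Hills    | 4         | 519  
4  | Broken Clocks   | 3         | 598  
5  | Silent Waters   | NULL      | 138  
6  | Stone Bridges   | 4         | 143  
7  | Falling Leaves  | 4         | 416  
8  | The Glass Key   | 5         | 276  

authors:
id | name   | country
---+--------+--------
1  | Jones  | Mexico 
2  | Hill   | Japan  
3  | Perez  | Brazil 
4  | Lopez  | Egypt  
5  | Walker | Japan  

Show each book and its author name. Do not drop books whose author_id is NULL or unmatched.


LEFT JOIN keeps every row from books (the left table); where author_id has no match in authors, the author columns become NULL. Walk through each book:
  - book 1 (Northern Lights): author_id=1 -> matches Jones
  - book 2 (The Last Train): author_id=5 -> matches Walker
  - book 3 (Hollow Hills): author_id=4 -> matches Lopez
  - book 4 (Broken Clocks): author_id=3 -> matches Perez
  - book 5 (Silent Waters): author_id=NULL, no match -> kept with NULL
  - book 6 (Stone Bridges): author_id=4 -> matches Lopez
  - book 7 (Falling Leaves): author_id=4 -> matches Lopez
  - book 8 (The Glass Key): author_id=5 -> matches Walker
All 8 rows appear; 1 has NULL author.

SQL:
SELECT a.title, b.name AS author
FROM books a
LEFT JOIN authors b ON a.author_id = b.id

Result:
title           | author
----------------+-------
Northern Lights | Jones 
The Last Train  | Walker
Hollow Hills    | Lopez 
Broken Clocks   | Perez 
Silent Waters   | NULL  
Stone Bridges   | Lopez 
Falling Leaves  | Lopez 
The Glass Key   | Walker


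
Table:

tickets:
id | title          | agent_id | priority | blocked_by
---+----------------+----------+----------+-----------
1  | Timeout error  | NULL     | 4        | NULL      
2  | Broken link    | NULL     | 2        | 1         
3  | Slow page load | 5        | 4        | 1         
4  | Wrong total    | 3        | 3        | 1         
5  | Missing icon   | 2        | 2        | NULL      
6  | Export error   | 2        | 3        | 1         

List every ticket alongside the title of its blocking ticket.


This is a self-join: tickets is joined to a second copy of itself, matching each row's blocked_by to another row's id. Use LEFT JOIN so rows with blocked_by=NULL are kept.
  - ticket 1 (Timeout error): blocked_by=NULL -> NULL
  - ticket 2 (Broken link): blocked_by=1 -> Timeout error
  - ticket 3 (Slow page load): blocked_by=1 -> Timeout error
  - ticket 4 (Wrong total): blocked_by=1 -> Timeout error
  - ticket 5 (Missing icon): blocked_by=NULL -> NULL
  - ticket 6 (Export error): blocked_by=1 -> Timeout error

SQL:
SELECT a.title AS item, b.title AS blocked_by
FROM tickets a
LEFT JOIN tickets b ON a.blocked_by = b.id

Result:
item           | blocked_by   
---------------+--------------
Timeout error  | NULL         
Broken link    | Timeout error
Slow page load | Timeout error
Wrong total    | Timeout error
Missing icon   | NULL         
Export error   | Timeout error


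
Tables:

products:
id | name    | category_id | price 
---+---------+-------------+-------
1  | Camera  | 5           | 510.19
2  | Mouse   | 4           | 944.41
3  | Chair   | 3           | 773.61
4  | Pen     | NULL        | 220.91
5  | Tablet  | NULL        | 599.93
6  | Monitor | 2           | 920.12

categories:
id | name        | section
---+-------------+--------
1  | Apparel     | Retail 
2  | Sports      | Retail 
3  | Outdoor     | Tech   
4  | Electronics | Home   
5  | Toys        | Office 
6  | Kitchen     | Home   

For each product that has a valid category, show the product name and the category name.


INNER JOIN keeps only products rows whose category_id matches an id in categories. Walk through each product:
  - product 1 (Camera): category_id=5 -> matches Toys
  - product 2 (Mouse): category_id=4 -> matches Electronics
  - product 3 (Chair): category_id=3 -> matches Outdoor
  - product 4 (Pen): category_id=NULL, no match -> dropped
  - product 5 (Tablet): category_id=NULL, no match -> dropped
  - product 6 (Monitor): category_id=2 -> matches Sports
So 2 of 6 rows are dropped.

SQL:
SELECT a.name, b.name AS category
FROM products a
INNER JOIN categories b ON a.category_id = b.id

Result:
name    | category   
--------+------------
Camera  | Toys       
Mouse   | Electronics
Chair   | Outdoor    
Monitor | Sports     


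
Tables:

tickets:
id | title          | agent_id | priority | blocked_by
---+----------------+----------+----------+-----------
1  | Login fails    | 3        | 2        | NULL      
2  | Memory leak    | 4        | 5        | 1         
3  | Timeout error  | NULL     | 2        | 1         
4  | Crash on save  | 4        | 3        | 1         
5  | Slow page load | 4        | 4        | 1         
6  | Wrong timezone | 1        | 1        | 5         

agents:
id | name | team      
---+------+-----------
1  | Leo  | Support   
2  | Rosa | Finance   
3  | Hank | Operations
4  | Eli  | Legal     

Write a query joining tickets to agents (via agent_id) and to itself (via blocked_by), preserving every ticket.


Two LEFT JOINs from the same base table tickets: one to agents via agent_id, one to tickets itself via blocked_by. Both are LEFT so every ticket is preserved.
Match against agents:
  - ticket 1 (Login fails): agent_id=3 -> matches Hank
  - ticket 2 (Memory leak): agent_id=4 -> matches Eli
  - ticket 3 (Timeout error): agent_id=NULL, no match -> kept with NULL
  - ticket 4 (Crash on save): agent_id=4 -> matches Eli
  - ticket 5 (Slow page load): agent_id=4 -> matches Eli
  - ticket 6 (Wrong timezone): agent_id=1 -> matches Leo
Match against tickets (self):
  - ticket 1 (Login fails): blocked_by=NULL -> NULL
  - ticket 2 (Memory leak): blocked_by=1 -> Login fails
  - ticket 3 (Timeout error): blocked_by=1 -> Login fails
  - ticket 4 (Crash on save): blocked_by=1 -> Login fails
  - ticket 5 (Slow page load): blocked_by=1 -> Login fails
  - ticket 6 (Wrong timezone): blocked_by=5 -> Slow page load

SQL:
SELECT a.title, b.name AS agent, c.title AS blocked_by
FROM tickets a
LEFT JOIN agents b ON a.agent_id = b.id
LEFT JOIN tickets c ON a.blocked_by = c.id

Result:
title          | agent | blocked_by    
---------------+-------+---------------
Login fails    | Hank  | NULL          
Memory leak    | Eli   | Login fails   
Timeout error  | NULL  | Login fails   
Crash on save  | Eli   | Login fails   
Slow page load | Eli   | Login fails   
Wrong timezone | Leo   | Slow page load


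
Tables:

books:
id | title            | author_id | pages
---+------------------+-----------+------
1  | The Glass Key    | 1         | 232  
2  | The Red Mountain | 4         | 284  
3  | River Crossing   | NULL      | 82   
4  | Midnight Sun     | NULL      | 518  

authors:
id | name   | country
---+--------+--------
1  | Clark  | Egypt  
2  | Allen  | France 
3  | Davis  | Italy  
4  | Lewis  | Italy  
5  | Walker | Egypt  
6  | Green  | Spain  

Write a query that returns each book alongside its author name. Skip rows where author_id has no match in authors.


INNER JOIN keeps only books rows whose author_id matches an id in authors. Walk through each book:
  - book 1 (The Glass Key): author_id=1 -> matches Clark
  - book 2 (The Red Mountain): author_id=4 -> matches Lewis
  - book 3 (River Crossing): author_id=NULL, no match -> dropped
  - book 4 (Midnight Sun): author_id=NULL, no match -> dropped
So 2 of 4 rows are dropped.

SQL:
SELECT a.title, b.name AS author
FROM books a
INNER JOIN authors b ON a.author_id = b.id

Result:
title            | author
-----------------+-------
The Glass Key    | Clark 
The Red Mountain | Lewis 


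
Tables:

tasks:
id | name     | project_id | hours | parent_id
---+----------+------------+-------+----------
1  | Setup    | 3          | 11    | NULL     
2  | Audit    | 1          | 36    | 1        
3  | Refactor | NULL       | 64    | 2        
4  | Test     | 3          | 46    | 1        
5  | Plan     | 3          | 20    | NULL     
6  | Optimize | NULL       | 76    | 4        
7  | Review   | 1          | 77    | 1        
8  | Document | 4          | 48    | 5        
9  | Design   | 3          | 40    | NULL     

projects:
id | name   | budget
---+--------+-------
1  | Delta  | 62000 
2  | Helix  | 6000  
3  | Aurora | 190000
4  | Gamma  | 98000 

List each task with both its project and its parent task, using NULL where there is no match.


Two LEFT JOINs from the same base table tasks: one to projects via project_id, one to tasks itself via parent_id. Both are LEFT so every task is preserved.
Match against projects:
  - task 1 (Setup): project_id=3 -> matches Aurora
  - task 2 (Audit): project_id=1 -> matches Delta
  - task 3 (Refactor): project_id=NULL, no match -> kept with NULL
  - task 4 (Test): project_id=3 -> matches Aurora
  - task 5 (Plan): project_id=3 -> matches Aurora
  - task 6 (Optimize): project_id=NULL, no match -> kept with NULL
  - task 7 (Review): project_id=1 -> matches Delta
  - task 8 (Document): project_id=4 -> matches Gamma
  - task 9 (Design): project_id=3 -> matches Aurora
Match against tasks (self):
  - task 1 (Setup): parent_id=NULL -> NULL
  - task 2 (Audit): parent_id=1 -> Setup
  - task 3 (Refactor): parent_id=2 -> Audit
  - task 4 (Test): parent_id=1 -> Setup
  - task 5 (Plan): parent_id=NULL -> NULL
  - task 6 (Optimize): parent_id=4 -> Test
  - task 7 (Review): parent_id=1 -> Setup
  - task 8 (Document): parent_id=5 -> Plan
  - task 9 (Design): parent_id=NULL -> NULL

SQL:
SELECT a.name, b.name AS project, c.name AS parent
FROM tasks a
LEFT JOIN projects b ON a.project_id = b.id
LEFT JOIN tasks c ON a.parent_id = c.id

Result:
name     | project | parent
---------+---------+-------
Setup    | Aurora  | NULL  
Audit    | Delta   | Setup 
Refactor | NULL    | Audit 
Test     | Aurora  | Setup 
Plan     | Aurora  | NULL  
Optimize | NULL    | Test  
Review   | Delta   | Setup 
Document | Gamma   | Plan  
Design   | Aurora  | NULL  


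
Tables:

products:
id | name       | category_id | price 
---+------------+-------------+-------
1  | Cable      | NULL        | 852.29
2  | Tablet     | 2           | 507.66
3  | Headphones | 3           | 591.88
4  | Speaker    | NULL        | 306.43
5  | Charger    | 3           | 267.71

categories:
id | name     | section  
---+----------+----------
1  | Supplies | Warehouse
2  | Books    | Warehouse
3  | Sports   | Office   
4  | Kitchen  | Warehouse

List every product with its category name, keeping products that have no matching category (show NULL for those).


LEFT JOIN keeps every row from products (the left table); where category_id has no match in categories, the category columns become NULL. Walk through each product:
  - product 1 (Cable): category_id=NULL, no match -> kept with NULL
  - product 2 (Tablet): category_id=2 -> matches Books
  - product 3 (Headphones): category_id=3 -> matches Sports
  - product 4 (Speaker): category_id=NULL, no match -> kept with NULL
  - product 5 (Charger): category_id=3 -> matches Sports
All 5 rows appear; 2 have NULL category.

SQL:
SELECT a.name, b.name AS category
FROM products a
LEFT JOIN categories b ON a.category_id = b.id

Result:
name       | category
-----------+---------
Cable      | NULL    
Tablet     | Books   
Headphones | Sports  
Speaker    | NULL    
Charger    | Sports  


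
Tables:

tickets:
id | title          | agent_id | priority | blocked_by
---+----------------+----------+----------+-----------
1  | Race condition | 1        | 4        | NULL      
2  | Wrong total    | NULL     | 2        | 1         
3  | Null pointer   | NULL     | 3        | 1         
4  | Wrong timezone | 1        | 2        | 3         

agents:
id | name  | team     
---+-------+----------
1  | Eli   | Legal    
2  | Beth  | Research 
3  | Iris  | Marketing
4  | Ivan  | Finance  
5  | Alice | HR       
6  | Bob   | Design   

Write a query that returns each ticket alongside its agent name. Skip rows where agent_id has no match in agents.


INNER JOIN keeps only tickets rows whose agent_id matches an id in agents. Walk through each ticket:
  - ticket 1 (Race condition): agent_id=1 -> matches Eli
  - ticket 2 (Wrong total): agent_id=NULL, no match -> dropped
  - ticket 3 (Null pointer): agent_id=NULL, no match -> dropped
  - ticket 4 (Wrong timezone): agent_id=1 -> matches Eli
So 2 of 4 rows are dropped.

SQL:
SELECT a.title, b.name AS agent
FROM tickets a
INNER JOIN agents b ON a.agent_id = b.id

Result:
title          | agent
---------------+------
Race condition | Eli  
Wrong timezone | Eli  


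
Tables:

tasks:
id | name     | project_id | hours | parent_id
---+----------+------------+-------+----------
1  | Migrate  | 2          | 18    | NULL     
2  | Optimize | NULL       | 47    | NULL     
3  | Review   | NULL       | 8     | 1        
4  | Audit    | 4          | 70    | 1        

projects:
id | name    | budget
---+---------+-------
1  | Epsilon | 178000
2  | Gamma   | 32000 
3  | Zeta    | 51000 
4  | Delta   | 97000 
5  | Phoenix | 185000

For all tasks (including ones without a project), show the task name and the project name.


LEFT JOIN keeps every row from tasks (the left table); where project_id has no match in projects, the project columns become NULL. Walk through each task:
  - task 1 (Migrate): project_id=2 -> matches Gamma
  - task 2 (Optimize): project_id=NULL, no match -> kept with NULL
  - task 3 (Review): project_id=NULL, no match -> kept with NULL
  - task 4 (Audit): project_id=4 -> matches Delta
All 4 rows appear; 2 have NULL project.

SQL:
SELECT a.name, b.name AS project
FROM tasks a
LEFT JOIN projects b ON a.project_id = b.id

Result:
name     | project
---------+--------
Migrate  | Gamma  
Optimize | NULL   
Review   | NULL   
Audit    | Delta  


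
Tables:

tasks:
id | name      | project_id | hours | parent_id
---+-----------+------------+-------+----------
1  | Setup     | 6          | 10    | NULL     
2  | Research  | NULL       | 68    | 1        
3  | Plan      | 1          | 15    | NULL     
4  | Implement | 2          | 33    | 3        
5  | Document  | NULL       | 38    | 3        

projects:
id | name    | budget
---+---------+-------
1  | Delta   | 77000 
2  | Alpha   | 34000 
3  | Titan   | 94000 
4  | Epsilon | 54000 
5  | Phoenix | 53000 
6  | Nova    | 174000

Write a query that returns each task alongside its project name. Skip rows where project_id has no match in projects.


INNER JOIN keeps only tasks rows whose project_id matches an id in projects. Walk through each task:
  - task 1 (Setup): project_id=6 -> matches Nova
  - task 2 (Research): project_id=NULL, no match -> dropped
  - task 3 (Plan): project_id=1 -> matches Delta
  - task 4 (Implement): project_id=2 -> matches Alpha
  - task 5 (Document): project_id=NULL, no match -> dropped
So 2 of 5 rows are dropped.

SQL:
SELECT a.name, b.name AS project
FROM tasks a
INNER JOIN projects b ON a.project_id = b.id

Result:
name      | project
----------+--------
Setup     | Nova   
Plan      | Delta  
Implement | Alpha  


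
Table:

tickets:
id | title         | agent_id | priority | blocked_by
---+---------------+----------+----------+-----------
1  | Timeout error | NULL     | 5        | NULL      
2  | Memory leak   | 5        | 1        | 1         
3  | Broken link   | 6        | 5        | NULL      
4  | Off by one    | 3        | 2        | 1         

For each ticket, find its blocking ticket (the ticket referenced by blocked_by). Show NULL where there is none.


This is a self-join: tickets is joined to a second copy of itself, matching each row's blocked_by to another row's id. Use LEFT JOIN so rows with blocked_by=NULL are kept.
  - ticket 1 (Timeout error): blocked_by=NULL -> NULL
  - ticket 2 (Memory leak): blocked_by=1 -> Timeout error
  - ticket 3 (Broken link): blocked_by=NULL -> NULL
  - ticket 4 (Off by one): blocked_by=1 -> Timeout error

SQL:
SELECT a.title AS item, b.title AS blocked_by
FROM tickets a
LEFT JOIN tickets b ON a.blocked_by = b.id

Result:
item          | blocked_by   
--------------+--------------
Timeout error | NULL         
Memory leak   | Timeout error
Broken link   | NULL         
Off by one    | Timeout error
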